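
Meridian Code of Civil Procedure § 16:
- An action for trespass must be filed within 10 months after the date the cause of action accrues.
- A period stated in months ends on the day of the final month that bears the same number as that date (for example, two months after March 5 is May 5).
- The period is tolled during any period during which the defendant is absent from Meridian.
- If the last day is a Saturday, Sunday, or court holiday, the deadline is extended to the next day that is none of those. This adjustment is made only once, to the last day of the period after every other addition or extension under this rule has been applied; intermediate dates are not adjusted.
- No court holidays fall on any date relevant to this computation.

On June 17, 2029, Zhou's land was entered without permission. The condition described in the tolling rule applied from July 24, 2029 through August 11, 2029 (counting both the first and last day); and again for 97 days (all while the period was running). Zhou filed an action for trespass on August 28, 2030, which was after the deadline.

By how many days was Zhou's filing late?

10 months after June 17, 2029 is April 17, 2030.
From July 24, 2029 through August 11, 2029 inclusive is 19 days; tolling adds 19 days: April 17, 2030 + 19 days = May 6, 2030.
Tolling adds 97 days: May 6, 2030 + 97 days = August 11, 2030.
August 11, 2030 is Sunday. The next qualifying day is August 12, 2030.
The deadline is August 12, 2030; from August 12, 2030 to August 28, 2030 is 16 days.

16 days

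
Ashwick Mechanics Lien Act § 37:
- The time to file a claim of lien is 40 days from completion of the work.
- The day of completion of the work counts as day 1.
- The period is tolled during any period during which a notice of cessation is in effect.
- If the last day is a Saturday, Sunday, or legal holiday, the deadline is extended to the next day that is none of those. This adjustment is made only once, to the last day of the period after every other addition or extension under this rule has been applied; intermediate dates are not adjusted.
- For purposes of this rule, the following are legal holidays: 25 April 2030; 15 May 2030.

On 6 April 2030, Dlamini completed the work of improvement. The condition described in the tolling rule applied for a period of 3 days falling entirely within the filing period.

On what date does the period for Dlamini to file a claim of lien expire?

May 20, 2030

Counting 6 April 2030 as day 1, day 40 is May 15, 2030.
Tolling adds 3 days: May 15, 2030 + 3 days = May 18, 2030.
May 18, 2030 is Saturday; May 19, 2030 is Sunday. The next qualifying day is May 20, 2030.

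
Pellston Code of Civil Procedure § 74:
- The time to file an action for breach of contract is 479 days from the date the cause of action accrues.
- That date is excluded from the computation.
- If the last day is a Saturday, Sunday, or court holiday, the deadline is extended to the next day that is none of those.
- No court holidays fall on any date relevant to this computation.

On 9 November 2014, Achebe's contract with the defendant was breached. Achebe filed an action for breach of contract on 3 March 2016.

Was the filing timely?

479 days after 9 November 2014 is March 2, 2016.
March 2, 2016 is a Wednesday and not a court holiday, so no extension applies.
The deadline is March 2, 2016; the filing on March 3, 2016 is after that date.

No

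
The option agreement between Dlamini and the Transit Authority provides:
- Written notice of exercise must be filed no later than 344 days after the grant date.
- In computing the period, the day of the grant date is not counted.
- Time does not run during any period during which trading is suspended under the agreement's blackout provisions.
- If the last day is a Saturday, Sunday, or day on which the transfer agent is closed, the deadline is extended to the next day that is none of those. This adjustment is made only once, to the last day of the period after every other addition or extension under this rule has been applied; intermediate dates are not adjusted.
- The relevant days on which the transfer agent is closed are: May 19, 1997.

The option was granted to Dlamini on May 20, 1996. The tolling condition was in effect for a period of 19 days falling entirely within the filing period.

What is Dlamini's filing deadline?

May 20, 1997

344 days after May 20, 1996 is April 29, 1997.
Tolling adds 19 days: April 29, 1997 + 19 days = May 18, 1997.
May 18, 1997 is Sunday; May 19, 1997 is a listed holiday. The next qualifying day is May 20, 1997.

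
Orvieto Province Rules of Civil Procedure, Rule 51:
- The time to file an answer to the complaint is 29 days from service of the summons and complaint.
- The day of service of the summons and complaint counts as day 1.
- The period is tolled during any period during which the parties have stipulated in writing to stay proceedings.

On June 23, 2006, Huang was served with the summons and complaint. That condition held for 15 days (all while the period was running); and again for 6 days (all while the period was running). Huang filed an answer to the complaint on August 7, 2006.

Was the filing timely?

Yes

Counting June 23, 2006 as day 1, day 29 is July 21, 2006.
Tolling adds 15 days: July 21, 2006 + 15 days = August 5, 2006.
Tolling adds 6 days: August 5, 2006 + 6 days = August 11, 2006.
The deadline is August 11, 2006; the filing on August 7, 2006 is on or before that date.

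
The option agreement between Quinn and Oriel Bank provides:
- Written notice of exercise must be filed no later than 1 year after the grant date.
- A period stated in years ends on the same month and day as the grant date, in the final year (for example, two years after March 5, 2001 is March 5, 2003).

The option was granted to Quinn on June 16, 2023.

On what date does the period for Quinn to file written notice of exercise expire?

June 16, 2024

1 year after June 16, 2023 is June 16, 2024.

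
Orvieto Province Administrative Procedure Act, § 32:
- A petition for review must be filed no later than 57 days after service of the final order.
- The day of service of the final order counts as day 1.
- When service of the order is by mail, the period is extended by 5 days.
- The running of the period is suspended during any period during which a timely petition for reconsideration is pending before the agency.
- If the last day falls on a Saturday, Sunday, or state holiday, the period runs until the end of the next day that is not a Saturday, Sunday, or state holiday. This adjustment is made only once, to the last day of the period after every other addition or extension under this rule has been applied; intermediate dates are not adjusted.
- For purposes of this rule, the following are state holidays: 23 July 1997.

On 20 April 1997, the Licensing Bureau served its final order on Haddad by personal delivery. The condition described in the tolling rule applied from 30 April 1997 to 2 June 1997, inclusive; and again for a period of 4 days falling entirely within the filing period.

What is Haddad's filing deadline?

Counting 20 April 1997 as day 1, day 57 is June 15, 1997.
Service was not by mail, so no mail extension applies.
From April 30, 1997 through June 2, 1997 inclusive is 34 days; tolling adds 34 days: June 15, 1997 + 34 days = July 19, 1997.
Tolling adds 4 days: July 19, 1997 + 4 days = July 23, 1997.
July 23, 1997 is a listed holiday. The next qualifying day is July 24, 1997.

July 24, 1997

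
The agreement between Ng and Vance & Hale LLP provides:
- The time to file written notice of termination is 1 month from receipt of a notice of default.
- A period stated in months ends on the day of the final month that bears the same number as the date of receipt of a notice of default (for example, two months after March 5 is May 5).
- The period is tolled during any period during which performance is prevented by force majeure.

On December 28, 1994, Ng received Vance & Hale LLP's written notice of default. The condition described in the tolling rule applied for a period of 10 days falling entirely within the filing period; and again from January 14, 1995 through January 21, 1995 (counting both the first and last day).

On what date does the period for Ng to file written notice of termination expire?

February 15, 1995

1 month after December 28, 1994 is January 28, 1995.
Tolling adds 10 days: January 28, 1995 + 10 days = February 7, 1995.
From January 14, 1995 through January 21, 1995 inclusive is 8 days; tolling adds 8 days: February 7, 1995 + 8 days = February 15, 1995.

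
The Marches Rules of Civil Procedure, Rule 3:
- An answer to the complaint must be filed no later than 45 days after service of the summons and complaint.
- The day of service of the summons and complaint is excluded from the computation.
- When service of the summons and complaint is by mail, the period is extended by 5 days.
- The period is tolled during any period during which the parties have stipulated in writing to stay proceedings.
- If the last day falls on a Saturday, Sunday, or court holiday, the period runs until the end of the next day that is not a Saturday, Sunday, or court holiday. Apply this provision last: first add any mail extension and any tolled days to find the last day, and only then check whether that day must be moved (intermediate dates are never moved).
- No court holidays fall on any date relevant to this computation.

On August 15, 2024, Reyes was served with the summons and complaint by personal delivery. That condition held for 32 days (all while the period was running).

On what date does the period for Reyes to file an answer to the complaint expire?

45 days after August 15, 2024 is September 29, 2024.
Service was not by mail, so no mail extension applies.
Tolling adds 32 days: September 29, 2024 + 32 days = October 31, 2024.
October 31, 2024 is a Thursday and not a court holiday, so no extension applies.

October 31, 2024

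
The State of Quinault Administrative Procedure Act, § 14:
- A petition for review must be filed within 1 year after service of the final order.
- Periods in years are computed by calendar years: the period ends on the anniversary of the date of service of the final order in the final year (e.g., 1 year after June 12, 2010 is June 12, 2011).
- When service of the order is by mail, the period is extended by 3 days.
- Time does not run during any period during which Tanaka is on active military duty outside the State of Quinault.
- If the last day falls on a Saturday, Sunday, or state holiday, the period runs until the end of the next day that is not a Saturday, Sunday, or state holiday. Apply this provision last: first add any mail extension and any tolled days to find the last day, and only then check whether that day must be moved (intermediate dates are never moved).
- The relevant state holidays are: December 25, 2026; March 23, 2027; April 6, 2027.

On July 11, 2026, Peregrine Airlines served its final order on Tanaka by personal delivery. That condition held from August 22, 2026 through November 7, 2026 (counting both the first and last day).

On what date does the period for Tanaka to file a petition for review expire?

September 27, 2027

1 year after July 11, 2026 is July 11, 2027.
Service was not by mail, so no mail extension applies.
From August 22, 2026 through November 7, 2026 inclusive is 78 days; tolling adds 78 days: July 11, 2027 + 78 days = September 27, 2027.
September 27, 2027 is a Monday and not a state holiday, so no extension applies.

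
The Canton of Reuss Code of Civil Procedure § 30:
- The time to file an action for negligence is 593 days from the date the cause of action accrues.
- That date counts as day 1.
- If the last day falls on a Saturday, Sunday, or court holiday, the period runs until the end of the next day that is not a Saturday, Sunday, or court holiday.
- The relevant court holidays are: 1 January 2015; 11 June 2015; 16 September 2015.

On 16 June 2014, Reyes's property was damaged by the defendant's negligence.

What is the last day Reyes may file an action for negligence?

Counting 16 June 2014 as day 1, day 593 is January 29, 2016.
January 29, 2016 is a Friday and not a court holiday, so no extension applies.

January 29, 2016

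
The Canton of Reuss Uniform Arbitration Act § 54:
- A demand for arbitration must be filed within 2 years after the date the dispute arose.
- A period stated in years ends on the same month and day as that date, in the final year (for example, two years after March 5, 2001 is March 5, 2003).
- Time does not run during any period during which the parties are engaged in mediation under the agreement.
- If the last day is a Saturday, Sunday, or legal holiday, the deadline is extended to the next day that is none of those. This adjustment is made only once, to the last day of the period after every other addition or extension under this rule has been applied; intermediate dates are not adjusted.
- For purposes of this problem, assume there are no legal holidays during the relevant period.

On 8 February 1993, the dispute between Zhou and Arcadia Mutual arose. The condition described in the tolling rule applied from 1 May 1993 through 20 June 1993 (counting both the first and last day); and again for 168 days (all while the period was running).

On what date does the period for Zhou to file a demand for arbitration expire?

2 years after 8 February 1993 is February 8, 1995.
From May 1, 1993 through June 20, 1993 inclusive is 51 days; tolling adds 51 days: February 8, 1995 + 51 days = March 31, 1995.
Tolling adds 168 days: March 31, 1995 + 168 days = September 15, 1995.
September 15, 1995 is a Friday and not a legal holiday, so no extension applies.

September 15, 1995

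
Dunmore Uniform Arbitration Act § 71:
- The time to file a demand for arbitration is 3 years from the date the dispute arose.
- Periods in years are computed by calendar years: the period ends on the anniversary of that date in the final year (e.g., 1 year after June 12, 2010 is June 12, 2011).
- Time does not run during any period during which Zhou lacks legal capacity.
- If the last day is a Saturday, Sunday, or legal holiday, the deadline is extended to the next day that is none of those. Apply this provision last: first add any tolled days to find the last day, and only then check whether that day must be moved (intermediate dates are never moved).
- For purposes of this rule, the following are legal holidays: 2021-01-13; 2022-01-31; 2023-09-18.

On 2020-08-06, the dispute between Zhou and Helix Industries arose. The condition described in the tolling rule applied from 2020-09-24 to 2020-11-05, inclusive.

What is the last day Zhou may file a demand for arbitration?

3 years after 2020-08-06 is August 6, 2023.
From September 24, 2020 through November 5, 2020 inclusive is 43 days; tolling adds 43 days: August 6, 2023 + 43 days = September 18, 2023.
September 18, 2023 is a listed holiday. The next qualifying day is September 19, 2023.

September 19, 2023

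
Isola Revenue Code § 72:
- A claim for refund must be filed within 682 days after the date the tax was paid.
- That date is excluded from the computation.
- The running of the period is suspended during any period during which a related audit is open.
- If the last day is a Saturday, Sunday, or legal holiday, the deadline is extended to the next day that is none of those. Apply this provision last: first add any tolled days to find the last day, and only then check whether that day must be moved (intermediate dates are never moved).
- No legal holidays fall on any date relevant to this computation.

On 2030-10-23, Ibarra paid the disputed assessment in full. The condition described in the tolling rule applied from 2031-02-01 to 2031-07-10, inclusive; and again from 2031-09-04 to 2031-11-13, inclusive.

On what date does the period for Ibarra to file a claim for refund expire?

682 days after 2030-10-23 is September 4, 2032.
From February 1, 2031 through July 10, 2031 inclusive is 160 days; tolling adds 160 days: September 4, 2032 + 160 days = February 11, 2033.
From September 4, 2031 through November 13, 2031 inclusive is 71 days; tolling adds 71 days: February 11, 2033 + 71 days = April 23, 2033.
April 23, 2033 is Saturday; April 24, 2033 is Sunday. The next qualifying day is April 25, 2033.

April 25, 2033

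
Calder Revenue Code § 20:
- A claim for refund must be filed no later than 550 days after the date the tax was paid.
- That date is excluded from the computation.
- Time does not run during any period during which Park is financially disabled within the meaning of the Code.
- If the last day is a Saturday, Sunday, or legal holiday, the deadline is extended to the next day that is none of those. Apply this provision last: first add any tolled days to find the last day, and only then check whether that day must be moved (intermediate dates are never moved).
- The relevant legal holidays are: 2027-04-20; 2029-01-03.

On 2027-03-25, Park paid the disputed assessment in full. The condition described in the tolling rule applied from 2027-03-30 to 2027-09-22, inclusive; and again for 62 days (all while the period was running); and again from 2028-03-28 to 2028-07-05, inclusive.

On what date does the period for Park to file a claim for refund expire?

550 days after 2027-03-25 is September 25, 2028.
From March 30, 2027 through September 22, 2027 inclusive is 177 days; tolling adds 177 days: September 25, 2028 + 177 days = March 21, 2029.
Tolling adds 62 days: March 21, 2029 + 62 days = May 22, 2029.
From March 28, 2028 through July 5, 2028 inclusive is 100 days; tolling adds 100 days: May 22, 2029 + 100 days = August 30, 2029.
August 30, 2029 is a Thursday and not a legal holiday, so no extension applies.

August 30, 2029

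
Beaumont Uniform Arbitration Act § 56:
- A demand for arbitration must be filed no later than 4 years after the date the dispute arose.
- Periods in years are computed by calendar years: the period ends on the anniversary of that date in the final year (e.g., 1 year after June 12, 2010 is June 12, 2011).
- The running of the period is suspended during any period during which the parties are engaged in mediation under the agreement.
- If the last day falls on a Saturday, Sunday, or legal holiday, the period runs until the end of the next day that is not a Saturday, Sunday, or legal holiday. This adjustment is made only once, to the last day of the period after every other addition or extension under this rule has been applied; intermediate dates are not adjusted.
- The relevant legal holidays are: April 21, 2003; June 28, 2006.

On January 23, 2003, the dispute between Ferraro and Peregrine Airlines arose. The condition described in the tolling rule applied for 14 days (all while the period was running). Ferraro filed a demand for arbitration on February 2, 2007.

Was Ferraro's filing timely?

Yes

4 years after January 23, 2003 is January 23, 2007.
Tolling adds 14 days: January 23, 2007 + 14 days = February 6, 2007.
February 6, 2007 is a Tuesday and not a legal holiday, so no extension applies.
The deadline is February 6, 2007; the filing on February 2, 2007 is on or before that date.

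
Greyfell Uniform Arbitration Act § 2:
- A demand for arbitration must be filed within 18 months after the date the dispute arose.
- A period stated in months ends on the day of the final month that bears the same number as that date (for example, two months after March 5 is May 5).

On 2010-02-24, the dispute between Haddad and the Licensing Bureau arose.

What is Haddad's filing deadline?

18 months after 2010-02-24 is August 24, 2011.

August 24, 2011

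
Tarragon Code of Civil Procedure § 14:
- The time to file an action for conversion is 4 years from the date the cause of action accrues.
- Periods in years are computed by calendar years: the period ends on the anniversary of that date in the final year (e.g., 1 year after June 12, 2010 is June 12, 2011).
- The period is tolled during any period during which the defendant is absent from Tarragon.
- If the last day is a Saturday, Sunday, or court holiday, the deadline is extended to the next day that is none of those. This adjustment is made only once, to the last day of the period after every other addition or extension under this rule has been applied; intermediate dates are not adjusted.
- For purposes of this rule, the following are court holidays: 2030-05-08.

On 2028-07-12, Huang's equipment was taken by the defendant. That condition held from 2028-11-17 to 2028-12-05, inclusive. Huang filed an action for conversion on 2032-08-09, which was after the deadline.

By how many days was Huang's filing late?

7 days

4 years after 2028-07-12 is July 12, 2032.
From November 17, 2028 through December 5, 2028 inclusive is 19 days; tolling adds 19 days: July 12, 2032 + 19 days = July 31, 2032.
July 31, 2032 is Saturday; August 1, 2032 is Sunday. The next qualifying day is August 2, 2032.
The deadline is August 2, 2032; from August 2, 2032 to August 9, 2032 is 7 days.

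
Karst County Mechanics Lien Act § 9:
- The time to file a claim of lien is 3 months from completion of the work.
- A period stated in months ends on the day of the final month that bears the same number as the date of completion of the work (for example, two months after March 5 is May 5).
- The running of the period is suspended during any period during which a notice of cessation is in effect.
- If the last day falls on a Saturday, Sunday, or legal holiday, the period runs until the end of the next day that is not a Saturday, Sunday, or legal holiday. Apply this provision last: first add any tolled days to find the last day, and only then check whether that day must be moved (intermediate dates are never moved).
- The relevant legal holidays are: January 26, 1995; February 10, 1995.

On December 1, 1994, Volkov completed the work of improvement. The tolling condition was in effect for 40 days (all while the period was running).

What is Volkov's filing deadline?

April 10, 1995

3 months after December 1, 1994 is March 1, 1995.
Tolling adds 40 days: March 1, 1995 + 40 days = April 10, 1995.
April 10, 1995 is a Monday and not a legal holiday, so no extension applies.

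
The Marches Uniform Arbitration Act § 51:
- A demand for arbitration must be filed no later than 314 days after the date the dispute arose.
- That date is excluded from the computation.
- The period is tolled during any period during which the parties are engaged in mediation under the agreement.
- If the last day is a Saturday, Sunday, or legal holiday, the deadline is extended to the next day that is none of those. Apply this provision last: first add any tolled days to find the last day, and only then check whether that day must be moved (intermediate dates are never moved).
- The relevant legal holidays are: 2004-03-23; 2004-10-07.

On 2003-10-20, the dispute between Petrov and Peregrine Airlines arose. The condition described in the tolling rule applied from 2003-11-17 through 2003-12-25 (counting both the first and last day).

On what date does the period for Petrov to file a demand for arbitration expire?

314 days after 2003-10-20 is August 29, 2004.
From November 17, 2003 through December 25, 2003 inclusive is 39 days; tolling adds 39 days: August 29, 2004 + 39 days = October 7, 2004.
October 7, 2004 is a listed holiday. The next qualifying day is October 8, 2004.

October 8, 2004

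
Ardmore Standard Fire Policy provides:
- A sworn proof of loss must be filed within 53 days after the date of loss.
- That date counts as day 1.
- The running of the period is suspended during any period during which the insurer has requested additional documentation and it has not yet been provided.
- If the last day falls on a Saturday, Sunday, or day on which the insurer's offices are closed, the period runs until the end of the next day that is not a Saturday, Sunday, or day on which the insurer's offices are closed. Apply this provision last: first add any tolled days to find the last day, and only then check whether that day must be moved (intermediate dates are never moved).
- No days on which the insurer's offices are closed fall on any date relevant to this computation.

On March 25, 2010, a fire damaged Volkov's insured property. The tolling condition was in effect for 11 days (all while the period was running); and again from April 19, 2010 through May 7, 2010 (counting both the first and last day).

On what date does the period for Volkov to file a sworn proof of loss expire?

Counting March 25, 2010 as day 1, day 53 is May 16, 2010.
Tolling adds 11 days: May 16, 2010 + 11 days = May 27, 2010.
From April 19, 2010 through May 7, 2010 inclusive is 19 days; tolling adds 19 days: May 27, 2010 + 19 days = June 15, 2010.
June 15, 2010 is a Tuesday and not a day on which the insurer's offices are closed, so no extension applies.

June 15, 2010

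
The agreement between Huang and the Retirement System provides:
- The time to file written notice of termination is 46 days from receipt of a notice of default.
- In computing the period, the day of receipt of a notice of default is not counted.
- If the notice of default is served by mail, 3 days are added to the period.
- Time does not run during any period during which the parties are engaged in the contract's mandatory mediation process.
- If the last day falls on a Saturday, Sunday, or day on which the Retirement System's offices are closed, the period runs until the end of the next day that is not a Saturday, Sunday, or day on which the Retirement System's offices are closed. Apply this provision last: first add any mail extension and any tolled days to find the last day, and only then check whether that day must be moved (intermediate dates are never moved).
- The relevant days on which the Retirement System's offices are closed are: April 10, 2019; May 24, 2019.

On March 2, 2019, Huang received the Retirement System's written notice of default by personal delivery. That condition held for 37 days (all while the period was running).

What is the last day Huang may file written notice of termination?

46 days after March 2, 2019 is April 17, 2019.
Service was not by mail, so no mail extension applies.
Tolling adds 37 days: April 17, 2019 + 37 days = May 24, 2019.
May 24, 2019 is a listed holiday; May 25, 2019 is Saturday; May 26, 2019 is Sunday. The next qualifying day is May 27, 2019.

May 27, 2019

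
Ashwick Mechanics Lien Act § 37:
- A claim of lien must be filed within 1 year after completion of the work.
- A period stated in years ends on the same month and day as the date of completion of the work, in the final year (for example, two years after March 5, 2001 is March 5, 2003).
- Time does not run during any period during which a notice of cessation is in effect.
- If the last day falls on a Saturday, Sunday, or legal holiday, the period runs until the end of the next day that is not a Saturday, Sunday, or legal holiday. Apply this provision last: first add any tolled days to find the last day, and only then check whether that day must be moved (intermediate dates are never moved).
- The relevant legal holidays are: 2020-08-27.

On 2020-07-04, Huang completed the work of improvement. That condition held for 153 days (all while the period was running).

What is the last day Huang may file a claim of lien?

December 6, 2021

1 year after 2020-07-04 is July 4, 2021.
Tolling adds 153 days: July 4, 2021 + 153 days = December 4, 2021.
December 4, 2021 is Saturday; December 5, 2021 is Sunday. The next qualifying day is December 6, 2021.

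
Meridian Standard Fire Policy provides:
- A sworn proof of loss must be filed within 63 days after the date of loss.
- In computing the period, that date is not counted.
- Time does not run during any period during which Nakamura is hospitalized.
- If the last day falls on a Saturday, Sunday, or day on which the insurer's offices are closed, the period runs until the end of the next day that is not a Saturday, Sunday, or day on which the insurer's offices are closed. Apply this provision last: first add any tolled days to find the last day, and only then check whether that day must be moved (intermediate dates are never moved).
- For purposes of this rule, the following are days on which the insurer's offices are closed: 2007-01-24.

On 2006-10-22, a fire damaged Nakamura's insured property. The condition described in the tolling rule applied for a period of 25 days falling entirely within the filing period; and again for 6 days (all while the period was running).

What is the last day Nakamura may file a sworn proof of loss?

63 days after 2006-10-22 is December 24, 2006.
Tolling adds 25 days: December 24, 2006 + 25 days = January 18, 2007.
Tolling adds 6 days: January 18, 2007 + 6 days = January 24, 2007.
January 24, 2007 is a listed holiday. The next qualifying day is January 25, 2007.

January 25, 2007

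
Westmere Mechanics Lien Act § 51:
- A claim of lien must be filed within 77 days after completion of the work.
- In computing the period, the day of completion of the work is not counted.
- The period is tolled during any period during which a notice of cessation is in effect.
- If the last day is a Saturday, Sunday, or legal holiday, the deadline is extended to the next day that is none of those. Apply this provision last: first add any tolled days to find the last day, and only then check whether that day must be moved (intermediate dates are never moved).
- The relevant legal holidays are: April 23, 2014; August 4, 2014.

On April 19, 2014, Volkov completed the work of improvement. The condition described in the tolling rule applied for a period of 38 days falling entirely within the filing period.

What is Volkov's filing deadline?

August 12, 2014

77 days after April 19, 2014 is July 5, 2014.
Tolling adds 38 days: July 5, 2014 + 38 days = August 12, 2014.
August 12, 2014 is a Tuesday and not a legal holiday, so no extension applies.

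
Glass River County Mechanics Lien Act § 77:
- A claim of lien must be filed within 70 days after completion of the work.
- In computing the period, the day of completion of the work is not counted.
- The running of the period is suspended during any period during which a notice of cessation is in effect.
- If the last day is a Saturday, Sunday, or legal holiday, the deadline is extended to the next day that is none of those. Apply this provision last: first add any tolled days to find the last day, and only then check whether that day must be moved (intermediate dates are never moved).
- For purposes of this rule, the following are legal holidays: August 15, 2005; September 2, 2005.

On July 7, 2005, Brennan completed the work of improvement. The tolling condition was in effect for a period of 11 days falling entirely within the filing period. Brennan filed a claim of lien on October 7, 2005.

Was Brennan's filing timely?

No

70 days after July 7, 2005 is September 15, 2005.
Tolling adds 11 days: September 15, 2005 + 11 days = September 26, 2005.
September 26, 2005 is a Monday and not a legal holiday, so no extension applies.
The deadline is September 26, 2005; the filing on October 7, 2005 is after that date.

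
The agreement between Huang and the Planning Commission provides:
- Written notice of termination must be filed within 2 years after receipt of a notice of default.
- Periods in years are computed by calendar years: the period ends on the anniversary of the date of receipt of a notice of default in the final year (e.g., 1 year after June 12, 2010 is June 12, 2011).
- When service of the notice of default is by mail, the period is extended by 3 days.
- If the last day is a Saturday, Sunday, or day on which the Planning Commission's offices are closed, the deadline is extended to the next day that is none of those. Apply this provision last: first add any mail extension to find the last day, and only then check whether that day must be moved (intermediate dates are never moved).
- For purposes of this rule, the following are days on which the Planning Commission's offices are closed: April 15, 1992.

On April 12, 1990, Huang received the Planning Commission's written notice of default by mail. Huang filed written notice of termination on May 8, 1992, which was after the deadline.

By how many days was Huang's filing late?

22 days

2 years after April 12, 1990 is April 12, 1992.
Service was by mail, adding 3 days: April 12, 1992 + 3 days = April 15, 1992.
April 15, 1992 is a listed holiday. The next qualifying day is April 16, 1992.
The deadline is April 16, 1992; from April 16, 1992 to May 8, 1992 is 22 days.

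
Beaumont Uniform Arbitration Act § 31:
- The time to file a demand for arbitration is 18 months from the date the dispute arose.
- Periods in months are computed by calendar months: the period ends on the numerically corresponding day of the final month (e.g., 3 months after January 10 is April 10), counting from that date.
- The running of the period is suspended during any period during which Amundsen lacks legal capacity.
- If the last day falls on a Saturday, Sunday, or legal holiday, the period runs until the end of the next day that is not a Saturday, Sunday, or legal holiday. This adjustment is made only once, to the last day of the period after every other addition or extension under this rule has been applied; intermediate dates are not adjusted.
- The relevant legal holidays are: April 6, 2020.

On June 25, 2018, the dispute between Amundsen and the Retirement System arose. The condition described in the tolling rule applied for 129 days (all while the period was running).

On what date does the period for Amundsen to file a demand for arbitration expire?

18 months after June 25, 2018 is December 25, 2019.
Tolling adds 129 days: December 25, 2019 + 129 days = May 2, 2020.
May 2, 2020 is Saturday; May 3, 2020 is Sunday. The next qualifying day is May 4, 2020.

May 4, 2020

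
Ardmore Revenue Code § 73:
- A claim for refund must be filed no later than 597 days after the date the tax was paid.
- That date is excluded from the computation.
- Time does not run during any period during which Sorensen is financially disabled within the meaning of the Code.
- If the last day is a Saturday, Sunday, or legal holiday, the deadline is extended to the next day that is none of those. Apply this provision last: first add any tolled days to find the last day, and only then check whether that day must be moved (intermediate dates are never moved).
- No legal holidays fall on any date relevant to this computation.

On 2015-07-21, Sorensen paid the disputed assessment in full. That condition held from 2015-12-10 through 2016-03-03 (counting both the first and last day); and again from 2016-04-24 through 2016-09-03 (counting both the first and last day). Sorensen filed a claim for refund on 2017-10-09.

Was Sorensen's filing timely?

597 days after 2015-07-21 is March 9, 2017.
From December 10, 2015 through March 3, 2016 inclusive is 85 days; tolling adds 85 days: March 9, 2017 + 85 days = June 2, 2017.
From April 24, 2016 through September 3, 2016 inclusive is 133 days; tolling adds 133 days: June 2, 2017 + 133 days = October 13, 2017.
October 13, 2017 is a Friday and not a legal holiday, so no extension applies.
The deadline is October 13, 2017; the filing on October 9, 2017 is on or before that date.

Yes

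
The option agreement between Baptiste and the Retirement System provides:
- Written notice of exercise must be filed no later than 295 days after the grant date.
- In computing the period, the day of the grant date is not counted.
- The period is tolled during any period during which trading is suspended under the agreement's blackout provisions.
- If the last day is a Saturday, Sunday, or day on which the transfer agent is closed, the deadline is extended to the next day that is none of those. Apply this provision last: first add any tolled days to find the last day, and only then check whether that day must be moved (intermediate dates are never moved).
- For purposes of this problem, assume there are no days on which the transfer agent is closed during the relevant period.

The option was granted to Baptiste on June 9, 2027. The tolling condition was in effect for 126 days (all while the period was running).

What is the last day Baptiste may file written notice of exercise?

August 3, 2028

295 days after June 9, 2027 is March 30, 2028.
Tolling adds 126 days: March 30, 2028 + 126 days = August 3, 2028.
August 3, 2028 is a Thursday and not a day on which the transfer agent is closed, so no extension applies.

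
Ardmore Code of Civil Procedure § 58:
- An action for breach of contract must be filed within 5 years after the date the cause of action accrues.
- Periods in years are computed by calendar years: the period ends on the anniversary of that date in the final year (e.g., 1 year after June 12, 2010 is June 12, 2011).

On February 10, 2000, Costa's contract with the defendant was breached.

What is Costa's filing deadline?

February 10, 2005

5 years after February 10, 2000 is February 10, 2005.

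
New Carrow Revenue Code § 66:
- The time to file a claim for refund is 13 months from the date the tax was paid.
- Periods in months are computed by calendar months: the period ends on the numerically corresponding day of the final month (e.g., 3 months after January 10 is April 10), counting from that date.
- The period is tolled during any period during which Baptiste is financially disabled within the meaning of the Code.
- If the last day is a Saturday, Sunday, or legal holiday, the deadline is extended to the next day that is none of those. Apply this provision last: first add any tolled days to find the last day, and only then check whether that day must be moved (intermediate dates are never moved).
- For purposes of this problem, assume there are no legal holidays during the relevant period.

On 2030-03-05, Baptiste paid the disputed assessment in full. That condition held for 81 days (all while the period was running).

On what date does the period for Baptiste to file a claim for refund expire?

13 months after 2030-03-05 is April 5, 2031.
Tolling adds 81 days: April 5, 2031 + 81 days = June 25, 2031.
June 25, 2031 is a Wednesday and not a legal holiday, so no extension applies.

June 25, 2031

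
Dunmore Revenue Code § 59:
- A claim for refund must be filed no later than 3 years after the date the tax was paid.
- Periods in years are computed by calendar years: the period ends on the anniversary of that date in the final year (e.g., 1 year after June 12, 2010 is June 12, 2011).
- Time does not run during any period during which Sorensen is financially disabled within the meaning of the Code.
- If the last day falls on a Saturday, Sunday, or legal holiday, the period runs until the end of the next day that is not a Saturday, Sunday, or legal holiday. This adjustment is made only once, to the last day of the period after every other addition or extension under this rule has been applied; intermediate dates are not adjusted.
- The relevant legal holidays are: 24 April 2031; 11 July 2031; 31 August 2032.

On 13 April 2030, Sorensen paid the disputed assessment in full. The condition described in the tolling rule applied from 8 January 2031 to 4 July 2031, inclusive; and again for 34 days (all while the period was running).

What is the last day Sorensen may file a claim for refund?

3 years after 13 April 2030 is April 13, 2033.
From January 8, 2031 through July 4, 2031 inclusive is 178 days; tolling adds 178 days: April 13, 2033 + 178 days = October 8, 2033.
Tolling adds 34 days: October 8, 2033 + 34 days = November 11, 2033.
November 11, 2033 is a Friday and not a legal holiday, so no extension applies.

November 11, 2033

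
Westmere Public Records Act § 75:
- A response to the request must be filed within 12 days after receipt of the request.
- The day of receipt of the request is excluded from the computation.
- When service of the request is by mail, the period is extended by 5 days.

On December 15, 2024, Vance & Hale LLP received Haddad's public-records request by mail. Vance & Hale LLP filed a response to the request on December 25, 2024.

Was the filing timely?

12 days after December 15, 2024 is December 27, 2024.
Service was by mail, adding 5 days: December 27, 2024 + 5 days = January 1, 2025.
The deadline is January 1, 2025; the filing on December 25, 2024 is on or before that date.

Yes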